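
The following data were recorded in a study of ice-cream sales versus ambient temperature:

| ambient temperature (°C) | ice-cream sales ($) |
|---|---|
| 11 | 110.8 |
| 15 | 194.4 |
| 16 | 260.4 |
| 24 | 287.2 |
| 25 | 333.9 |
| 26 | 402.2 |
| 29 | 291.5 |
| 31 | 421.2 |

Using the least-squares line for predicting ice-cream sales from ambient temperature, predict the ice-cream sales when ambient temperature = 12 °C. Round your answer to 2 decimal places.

n = 8, Σx = 177, Σy = 2301.6, Σxy = 55509.4, Σx² = 4281
Sxx = Σx² − (Σx)²/n = 4281 − 3916.125 = 364.875
Sxy = Σxy − (Σx)(Σy)/n = 55509.4 − 50922.9 = 4586.5
b = Sxy/Sxx = 4586.5/364.875 = 12.570058
a = ȳ − b·x̄ = 287.7 − 12.570058·22.125 = 9.587461
ŷ(12) = a + b·12 = 9.587461 + 12.570058·12 = 160.428160

160.43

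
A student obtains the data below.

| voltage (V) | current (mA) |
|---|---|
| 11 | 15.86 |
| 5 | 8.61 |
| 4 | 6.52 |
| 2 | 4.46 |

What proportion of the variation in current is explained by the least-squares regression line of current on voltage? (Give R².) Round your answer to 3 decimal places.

n = 4, Σx = 22, Σy = 35.45, Σxy = 252.51, Σx² = 166, Σy² = 388.0737
Sxx = Σx² − (Σx)²/n = 166 − 121 = 45
Sxy = Σxy − (Σx)(Σy)/n = 252.51 − 194.975 = 57.535
Syy = Σy² − (Σy)²/n = 388.0737 − 314.175625 = 73.898075
R² = Sxy²/(Sxx·Syy) = (57.535)²/(45·73.898075) = 0.995448

0.995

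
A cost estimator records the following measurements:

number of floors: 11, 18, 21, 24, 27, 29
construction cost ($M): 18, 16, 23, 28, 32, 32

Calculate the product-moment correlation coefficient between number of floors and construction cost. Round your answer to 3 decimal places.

n = 6, Σx = 130, Σy = 149, Σxy = 3433, Σx² = 3032, Σy² = 3941
Sxx = Σx² − (Σx)²/n = 3032 − 2816.666667 = 215.333333
Sxy = Σxy − (Σx)(Σy)/n = 3433 − 3228.333333 = 204.666667
Syy = Σy² − (Σy)²/n = 3941 − 3700.166667 = 240.833333
r = Sxy/√(Sxx·Syy) = 204.666667/√(51859.444444) = 204.666667/227.726688 = 0.898738

0.899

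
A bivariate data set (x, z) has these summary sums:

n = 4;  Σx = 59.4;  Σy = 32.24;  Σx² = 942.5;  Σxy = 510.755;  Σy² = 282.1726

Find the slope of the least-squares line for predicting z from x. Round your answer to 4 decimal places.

Sxx = Σx² − (Σx)²/n = 942.5 − 882.09 = 60.41
Sxy = Σxy − (Σx)(Σy)/n = 510.755 − 478.764 = 31.991
b = Sxy/Sxx = 31.991/60.41 = 0.529565

0.5296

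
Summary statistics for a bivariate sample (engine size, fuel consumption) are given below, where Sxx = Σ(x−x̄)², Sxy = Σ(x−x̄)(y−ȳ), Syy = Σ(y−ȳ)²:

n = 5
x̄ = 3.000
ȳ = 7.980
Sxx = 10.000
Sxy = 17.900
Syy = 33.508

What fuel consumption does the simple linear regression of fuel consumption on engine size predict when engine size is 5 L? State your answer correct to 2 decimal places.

11.56

b = Sxy/Sxx = 17.9/10 = 1.79
a = ȳ − b·x̄ = 7.98 − 1.79·3 = 2.61
ŷ(5) = a + b·5 = 2.61 + 1.79·5 = 11.56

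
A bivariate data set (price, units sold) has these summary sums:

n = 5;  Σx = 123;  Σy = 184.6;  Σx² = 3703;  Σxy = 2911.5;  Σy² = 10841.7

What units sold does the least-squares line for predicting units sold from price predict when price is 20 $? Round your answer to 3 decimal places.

47.990

Sxx = Σx² − (Σx)²/n = 3703 − 3025.8 = 677.2
Sxy = Σxy − (Σx)(Σy)/n = 2911.5 − 4541.16 = -1629.66
b = Sxy/Sxx = -1629.66/677.2 = -2.406468
a = ȳ − b·x̄ = 36.92 − (-2.406468)·24.6 = 96.119108
ŷ(20) = a + b·20 = 96.119108 + (-2.406468)·20 = 47.989752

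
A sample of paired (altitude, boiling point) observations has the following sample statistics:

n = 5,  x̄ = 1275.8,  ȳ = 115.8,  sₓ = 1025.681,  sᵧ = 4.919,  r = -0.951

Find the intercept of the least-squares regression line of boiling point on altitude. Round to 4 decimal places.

121.6187

b = r · sᵧ/sₓ = -0.951 · 4.919/1025.681 = -0.004561
a = ȳ − b·x̄ = 115.8 − (-0.004561)·1275.8 = 121.618722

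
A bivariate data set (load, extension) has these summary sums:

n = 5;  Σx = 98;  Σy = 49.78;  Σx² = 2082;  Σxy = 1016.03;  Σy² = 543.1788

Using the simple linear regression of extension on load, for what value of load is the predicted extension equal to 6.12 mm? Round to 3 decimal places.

Sxx = Σx² − (Σx)²/n = 2082 − 1920.8 = 161.2
Sxy = Σxy − (Σx)(Σy)/n = 1016.03 − 975.688 = 40.342
b = Sxy/Sxx = 40.342/161.2 = 0.250261
a = ȳ − b·x̄ = 9.956 − 0.250261·19.6 = 5.050893
Set a + b·x = 6.12: x = (6.12 − 5.050893) / 0.250261 = 4.271975

4.272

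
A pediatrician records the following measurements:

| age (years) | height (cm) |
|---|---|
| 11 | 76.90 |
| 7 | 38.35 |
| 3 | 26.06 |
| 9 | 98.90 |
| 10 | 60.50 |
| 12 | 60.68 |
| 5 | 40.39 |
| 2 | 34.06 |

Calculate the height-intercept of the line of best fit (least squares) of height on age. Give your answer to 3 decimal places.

18.949

n = 8, Σx = 59, Σy = 435.84, Σxy = 3685.86, Σx² = 533
Sxx = Σx² − (Σx)²/n = 533 − 435.125 = 97.875
Sxy = Σxy − (Σx)(Σy)/n = 3685.86 − 3214.32 = 471.54
b = Sxy/Sxx = 471.54/97.875 = 4.817778
a = ȳ − b·x̄ = 54.48 − 4.817778·7.375 = 18.948889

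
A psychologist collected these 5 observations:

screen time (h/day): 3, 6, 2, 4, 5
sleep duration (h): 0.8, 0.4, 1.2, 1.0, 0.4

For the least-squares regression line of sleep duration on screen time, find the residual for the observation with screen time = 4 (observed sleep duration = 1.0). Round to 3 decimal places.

n = 5, Σx = 20, Σy = 3.8, Σxy = 13.2, Σx² = 90
Sxx = Σx² − (Σx)²/n = 90 − 80 = 10
Sxy = Σxy − (Σx)(Σy)/n = 13.2 − 15.2 = -2
b = Sxy/Sxx = -2/10 = -0.2
a = ȳ − b·x̄ = 0.76 − (-0.2)·4 = 1.56
ŷ(4) = 1.56 + (-0.2)·4 = 0.76
residual = y − ŷ = 1.0 − 0.76 = 0.24

0.240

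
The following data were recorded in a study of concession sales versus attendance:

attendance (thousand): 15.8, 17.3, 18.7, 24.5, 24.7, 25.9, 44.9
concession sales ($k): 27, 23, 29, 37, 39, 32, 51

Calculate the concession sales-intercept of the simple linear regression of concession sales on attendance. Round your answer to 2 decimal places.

n = 7, Σx = 171.8, Σy = 238, Σxy = 6355.3, Σx² = 4795.78
Sxx = Σx² − (Σx)²/n = 4795.78 − 4216.462857 = 579.317143
Sxy = Σxy − (Σx)(Σy)/n = 6355.3 − 5841.2 = 514.1
b = Sxy/Sxx = 514.1/579.317143 = 0.887424
a = ȳ − b·x̄ = 34 − 0.887424·24.542857 = 12.220077

12.22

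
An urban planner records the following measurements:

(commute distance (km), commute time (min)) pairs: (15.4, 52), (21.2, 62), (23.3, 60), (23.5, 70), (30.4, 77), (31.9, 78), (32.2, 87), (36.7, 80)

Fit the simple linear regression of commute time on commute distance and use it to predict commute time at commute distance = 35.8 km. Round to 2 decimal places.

84.62

n = 8, Σx = 214.6, Σy = 566, Σxy = 15724.6, Σx² = 6107.24
Sxx = Σx² − (Σx)²/n = 6107.24 − 5756.645 = 350.595
Sxy = Σxy − (Σx)(Σy)/n = 15724.6 − 15182.95 = 541.65
b = Sxy/Sxx = 541.65/350.595 = 1.544945
a = ȳ − b·x̄ = 70.75 − 1.544945·26.825 = 29.306850
ŷ(35.8) = a + b·35.8 = 29.306850 + 1.544945·35.8 = 84.615882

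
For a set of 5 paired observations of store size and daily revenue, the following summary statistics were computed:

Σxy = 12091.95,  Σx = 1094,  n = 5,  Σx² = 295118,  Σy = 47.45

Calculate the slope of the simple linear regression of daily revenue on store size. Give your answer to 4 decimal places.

0.0307

Sxx = Σx² − (Σx)²/n = 295118 − 239367.2 = 55750.8
Sxy = Σxy − (Σx)(Σy)/n = 12091.95 − 10382.06 = 1709.89
b = Sxy/Sxx = 1709.89/55750.8 = 0.030670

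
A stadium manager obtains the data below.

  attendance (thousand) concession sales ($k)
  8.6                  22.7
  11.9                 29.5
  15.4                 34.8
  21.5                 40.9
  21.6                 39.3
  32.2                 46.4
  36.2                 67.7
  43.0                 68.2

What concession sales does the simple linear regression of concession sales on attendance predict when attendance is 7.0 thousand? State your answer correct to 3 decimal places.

n = 8, Σx = 190.4, Σy = 349.5, Σxy = 9687.84, Σx² = 5577.82
Sxx = Σx² − (Σx)²/n = 5577.82 − 4531.52 = 1046.3
Sxy = Σxy − (Σx)(Σy)/n = 9687.84 − 8318.1 = 1369.74
b = Sxy/Sxx = 1369.74/1046.3 = 1.309127
a = ȳ − b·x̄ = 43.6875 − 1.309127·23.8 = 12.530268
ŷ(7.0) = a + b·7.0 = 12.530268 + 1.309127·7 = 21.694160

21.694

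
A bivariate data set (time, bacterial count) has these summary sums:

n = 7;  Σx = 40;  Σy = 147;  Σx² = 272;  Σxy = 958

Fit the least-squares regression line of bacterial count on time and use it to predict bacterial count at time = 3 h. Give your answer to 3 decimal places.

13.625

Sxx = Σx² − (Σx)²/n = 272 − 228.571429 = 43.428571
Sxy = Σxy − (Σx)(Σy)/n = 958 − 840 = 118
b = Sxy/Sxx = 118/43.428571 = 2.717105
a = ȳ − b·x̄ = 21 − 2.717105·5.714286 = 5.473684
ŷ(3) = a + b·3 = 5.473684 + 2.717105·3 = 13.625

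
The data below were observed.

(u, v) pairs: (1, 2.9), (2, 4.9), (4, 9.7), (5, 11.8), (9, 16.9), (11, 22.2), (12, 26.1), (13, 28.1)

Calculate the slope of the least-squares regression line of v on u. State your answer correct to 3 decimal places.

2.013

n = 8, Σx = 57, Σy = 122.6, Σxy = 1185.3, Σx² = 561
Sxx = Σx² − (Σx)²/n = 561 − 406.125 = 154.875
Sxy = Σxy − (Σx)(Σy)/n = 1185.3 − 873.525 = 311.775
b = Sxy/Sxx = 311.775/154.875 = 2.013075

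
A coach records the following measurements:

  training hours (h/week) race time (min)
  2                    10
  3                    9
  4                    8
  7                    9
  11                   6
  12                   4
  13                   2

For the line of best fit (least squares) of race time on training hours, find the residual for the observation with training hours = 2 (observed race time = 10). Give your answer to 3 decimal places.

n = 7, Σx = 52, Σy = 48, Σxy = 282, Σx² = 512
Sxx = Σx² − (Σx)²/n = 512 − 386.285714 = 125.714286
Sxy = Σxy − (Σx)(Σy)/n = 282 − 356.571429 = -74.571429
b = Sxy/Sxx = -74.571429/125.714286 = -0.593182
a = ȳ − b·x̄ = 6.857143 − (-0.593182)·7.428571 = 11.263636
ŷ(2) = 11.263636 + (-0.593182)·2 = 10.077273
residual = y − ŷ = 10 − 10.077273 = -0.077273

-0.077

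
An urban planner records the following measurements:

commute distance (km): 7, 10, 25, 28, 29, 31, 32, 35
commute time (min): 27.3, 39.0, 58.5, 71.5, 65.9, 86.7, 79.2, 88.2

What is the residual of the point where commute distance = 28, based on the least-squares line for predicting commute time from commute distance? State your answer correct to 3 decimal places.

0.051

n = 8, Σx = 197, Σy = 516.3, Σxy = 14265.8, Σx² = 5609
Sxx = Σx² − (Σx)²/n = 5609 − 4851.125 = 757.875
Sxy = Σxy − (Σx)(Σy)/n = 14265.8 − 12713.8875 = 1551.9125
b = Sxy/Sxx = 1551.9125/757.875 = 2.047716
a = ȳ − b·x̄ = 64.5375 − 2.047716·24.625 = 14.112502
ŷ(28) = 14.112502 + 2.047716·28 = 71.448540
residual = y − ŷ = 71.5 − 71.448540 = 0.051460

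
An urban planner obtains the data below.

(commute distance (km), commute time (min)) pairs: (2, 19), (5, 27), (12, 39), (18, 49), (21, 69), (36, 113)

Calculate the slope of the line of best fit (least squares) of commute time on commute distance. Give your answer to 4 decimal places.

2.7443

n = 6, Σx = 94, Σy = 316, Σxy = 7040, Σx² = 2234
Sxx = Σx² − (Σx)²/n = 2234 − 1472.666667 = 761.333333
Sxy = Σxy − (Σx)(Σy)/n = 7040 − 4950.666667 = 2089.333333
b = Sxy/Sxx = 2089.333333/761.333333 = 2.744308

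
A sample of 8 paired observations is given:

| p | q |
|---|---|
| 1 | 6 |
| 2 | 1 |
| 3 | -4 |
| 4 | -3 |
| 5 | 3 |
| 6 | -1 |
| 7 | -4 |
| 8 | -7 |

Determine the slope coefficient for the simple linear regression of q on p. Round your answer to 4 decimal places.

-1.2024

n = 8, Σx = 36, Σy = -9, Σxy = -91, Σx² = 204
Sxx = Σx² − (Σx)²/n = 204 − 162 = 42
Sxy = Σxy − (Σx)(Σy)/n = -91 − (-40.5) = -50.5
b = Sxy/Sxx = -50.5/42 = -1.202381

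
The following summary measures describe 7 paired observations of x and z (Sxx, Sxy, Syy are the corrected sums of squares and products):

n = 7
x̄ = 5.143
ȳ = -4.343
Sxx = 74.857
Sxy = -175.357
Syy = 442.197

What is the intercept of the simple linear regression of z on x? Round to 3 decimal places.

b = Sxy/Sxx = -175.357/74.857 = -2.342560
a = ȳ − b·x̄ = -4.343 − (-2.342560)·5.143 = 7.704785

7.705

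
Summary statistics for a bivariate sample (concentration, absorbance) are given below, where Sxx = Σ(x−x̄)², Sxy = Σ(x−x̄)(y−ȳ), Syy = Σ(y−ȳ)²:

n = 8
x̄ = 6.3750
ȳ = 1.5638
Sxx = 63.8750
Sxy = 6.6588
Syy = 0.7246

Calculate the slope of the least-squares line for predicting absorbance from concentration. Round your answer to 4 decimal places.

b = Sxy/Sxx = 6.6588/63.875 = 0.104247

0.1042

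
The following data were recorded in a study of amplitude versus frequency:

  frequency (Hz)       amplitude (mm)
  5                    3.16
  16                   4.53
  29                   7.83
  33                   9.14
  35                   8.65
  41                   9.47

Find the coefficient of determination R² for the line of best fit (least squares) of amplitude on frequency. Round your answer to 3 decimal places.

0.965

n = 6, Σx = 159, Σy = 42.78, Σxy = 1307.99, Σx² = 5117, Σy² = 339.8584
Sxx = Σx² − (Σx)²/n = 5117 − 4213.5 = 903.5
Sxy = Σxy − (Σx)(Σy)/n = 1307.99 − 1133.67 = 174.32
Syy = Σy² − (Σy)²/n = 339.8584 − 305.0214 = 34.837
R² = Sxy²/(Sxx·Syy) = (174.32)²/(903.5·34.837) = 0.965441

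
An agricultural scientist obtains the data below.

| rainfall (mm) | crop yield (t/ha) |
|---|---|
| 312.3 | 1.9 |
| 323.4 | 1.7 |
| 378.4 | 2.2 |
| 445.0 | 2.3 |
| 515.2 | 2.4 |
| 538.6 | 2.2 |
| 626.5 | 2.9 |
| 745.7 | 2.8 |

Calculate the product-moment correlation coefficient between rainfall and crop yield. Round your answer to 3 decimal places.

0.902

n = 8, Σx = 3885.1, Σy = 18.4, Σxy = 9325.34, Σx² = 2047422.15, Σy² = 43.48
Sxx = Σx² − (Σx)²/n = 2047422.15 − 1886750.25125 = 160671.89875
Sxy = Σxy − (Σx)(Σy)/n = 9325.34 − 8935.73 = 389.61
Syy = Σy² − (Σy)²/n = 43.48 − 42.32 = 1.16
r = Sxy/√(Sxx·Syy) = 389.61/√(186379.40255) = 389.61/431.716808 = 0.902467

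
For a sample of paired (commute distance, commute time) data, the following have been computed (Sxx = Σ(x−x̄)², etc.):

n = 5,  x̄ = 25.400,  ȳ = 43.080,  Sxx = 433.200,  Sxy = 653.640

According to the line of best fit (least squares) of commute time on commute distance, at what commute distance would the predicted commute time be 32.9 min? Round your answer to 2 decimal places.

18.65

b = Sxy/Sxx = 653.64/433.2 = 1.508864
a = ȳ − b·x̄ = 43.08 − 1.508864·25.4 = 4.754848
Set a + b·x = 32.9: x = (32.9 − 4.754848) / 1.508864 = 18.653204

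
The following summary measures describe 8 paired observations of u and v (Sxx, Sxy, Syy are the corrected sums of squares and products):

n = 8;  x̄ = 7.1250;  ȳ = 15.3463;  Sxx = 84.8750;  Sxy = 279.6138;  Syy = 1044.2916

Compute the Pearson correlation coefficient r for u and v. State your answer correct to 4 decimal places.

0.9392

r = Sxy/√(Sxx·Syy) = 279.6138/√(88634.24955) = 279.6138/297.715048 = 0.939199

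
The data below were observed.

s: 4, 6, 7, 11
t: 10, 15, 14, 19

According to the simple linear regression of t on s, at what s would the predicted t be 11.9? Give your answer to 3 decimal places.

4.819

n = 4, Σx = 28, Σy = 58, Σxy = 437, Σx² = 222
Sxx = Σx² − (Σx)²/n = 222 − 196 = 26
Sxy = Σxy − (Σx)(Σy)/n = 437 − 406 = 31
b = Sxy/Sxx = 31/26 = 1.192308
a = ȳ − b·x̄ = 14.5 − 1.192308·7 = 6.153846
Set a + b·x = 11.9: x = (11.9 − 6.153846) / 1.192308 = 4.819355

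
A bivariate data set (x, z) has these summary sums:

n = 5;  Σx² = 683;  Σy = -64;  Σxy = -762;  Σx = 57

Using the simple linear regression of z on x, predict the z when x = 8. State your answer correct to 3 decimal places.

-9.482

Sxx = Σx² − (Σx)²/n = 683 − 649.8 = 33.2
Sxy = Σxy − (Σx)(Σy)/n = -762 − (-729.6) = -32.4
b = Sxy/Sxx = -32.4/33.2 = -0.975904
a = ȳ − b·x̄ = -12.8 − (-0.975904)·11.4 = -1.674699
ŷ(8) = a + b·8 = -1.674699 + (-0.975904)·8 = -9.481928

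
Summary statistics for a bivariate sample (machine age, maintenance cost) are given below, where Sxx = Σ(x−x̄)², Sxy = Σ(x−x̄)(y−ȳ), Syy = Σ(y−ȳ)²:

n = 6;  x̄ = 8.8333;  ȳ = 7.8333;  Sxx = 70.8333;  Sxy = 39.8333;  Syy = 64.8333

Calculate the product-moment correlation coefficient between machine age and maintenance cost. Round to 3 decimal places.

0.588

r = Sxy/√(Sxx·Syy) = 39.8333/√(4592.356589) = 39.8333/67.766928 = 0.587799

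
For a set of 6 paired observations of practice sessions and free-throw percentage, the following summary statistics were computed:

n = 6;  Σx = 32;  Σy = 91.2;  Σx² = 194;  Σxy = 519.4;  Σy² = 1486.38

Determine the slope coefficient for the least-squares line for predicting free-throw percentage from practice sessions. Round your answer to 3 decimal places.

1.414

Sxx = Σx² − (Σx)²/n = 194 − 170.666667 = 23.333333
Sxy = Σxy − (Σx)(Σy)/n = 519.4 − 486.4 = 33
b = Sxy/Sxx = 33/23.333333 = 1.414286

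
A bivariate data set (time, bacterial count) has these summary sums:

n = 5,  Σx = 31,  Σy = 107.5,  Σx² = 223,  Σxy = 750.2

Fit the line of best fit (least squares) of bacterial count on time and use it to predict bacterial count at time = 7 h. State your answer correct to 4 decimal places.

23.6740

Sxx = Σx² − (Σx)²/n = 223 − 192.2 = 30.8
Sxy = Σxy − (Σx)(Σy)/n = 750.2 − 666.5 = 83.7
b = Sxy/Sxx = 83.7/30.8 = 2.717532
a = ȳ − b·x̄ = 21.5 − 2.717532·6.2 = 4.651299
ŷ(7) = a + b·7 = 4.651299 + 2.717532·7 = 23.674026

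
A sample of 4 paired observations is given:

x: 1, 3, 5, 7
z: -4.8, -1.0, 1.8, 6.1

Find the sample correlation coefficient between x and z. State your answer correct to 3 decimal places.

0.997

n = 4, Σx = 16, Σy = 2.1, Σxy = 43.9, Σx² = 84, Σy² = 64.49
Sxx = Σx² − (Σx)²/n = 84 − 64 = 20
Sxy = Σxy − (Σx)(Σy)/n = 43.9 − 8.4 = 35.5
Syy = Σy² − (Σy)²/n = 64.49 − 1.1025 = 63.3875
r = Sxy/√(Sxx·Syy) = 35.5/√(1267.75) = 35.5/35.605477 = 0.997038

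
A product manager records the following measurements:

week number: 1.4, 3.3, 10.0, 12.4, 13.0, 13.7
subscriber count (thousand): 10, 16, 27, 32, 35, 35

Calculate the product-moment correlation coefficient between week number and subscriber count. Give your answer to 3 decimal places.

n = 6, Σx = 53.8, Σy = 155, Σxy = 1668.1, Σx² = 623.3, Σy² = 4559
Sxx = Σx² − (Σx)²/n = 623.3 − 482.406667 = 140.893333
Sxy = Σxy − (Σx)(Σy)/n = 1668.1 − 1389.833333 = 278.266667
Syy = Σy² − (Σy)²/n = 4559 − 4004.166667 = 554.833333
r = Sxy/√(Sxx·Syy) = 278.266667/√(78172.317778) = 278.266667/279.593129 = 0.995256

0.995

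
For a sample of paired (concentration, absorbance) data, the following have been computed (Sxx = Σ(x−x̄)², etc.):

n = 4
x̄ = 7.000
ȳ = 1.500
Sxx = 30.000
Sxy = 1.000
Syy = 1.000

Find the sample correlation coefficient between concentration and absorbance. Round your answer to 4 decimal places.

0.1826

r = Sxy/√(Sxx·Syy) = 1/√(30) = 1/5.477226 = 0.182574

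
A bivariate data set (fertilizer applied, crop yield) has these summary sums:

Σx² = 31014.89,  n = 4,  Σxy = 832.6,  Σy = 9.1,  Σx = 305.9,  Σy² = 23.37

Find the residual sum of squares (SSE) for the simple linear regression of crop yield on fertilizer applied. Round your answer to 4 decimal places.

0.2163

Sxx = Σx² − (Σx)²/n = 31014.89 − 23393.7025 = 7621.1875
Sxy = Σxy − (Σx)(Σy)/n = 832.6 − 695.9225 = 136.6775
Syy = Σy² − (Σy)²/n = 23.37 − 20.7025 = 2.6675
b = Sxy/Sxx = 136.6775/7621.1875 = 0.017934
SSE = Syy − b·Sxy = 2.6675 − 0.017934·136.6775 = 0.216341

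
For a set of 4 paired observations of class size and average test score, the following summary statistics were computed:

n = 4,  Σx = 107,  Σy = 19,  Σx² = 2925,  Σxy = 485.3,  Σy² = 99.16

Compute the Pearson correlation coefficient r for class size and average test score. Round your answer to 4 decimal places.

-0.9706

Sxx = Σx² − (Σx)²/n = 2925 − 2862.25 = 62.75
Sxy = Σxy − (Σx)(Σy)/n = 485.3 − 508.25 = -22.95
Syy = Σy² − (Σy)²/n = 99.16 − 90.25 = 8.91
r = Sxy/√(Sxx·Syy) = -22.95/√(559.1025) = -22.95/23.645348 = -0.970593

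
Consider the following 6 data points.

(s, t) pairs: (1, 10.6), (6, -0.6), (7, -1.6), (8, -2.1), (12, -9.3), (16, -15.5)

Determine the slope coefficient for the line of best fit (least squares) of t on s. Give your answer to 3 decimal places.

-1.698

n = 6, Σx = 50, Σy = -18.5, Σxy = -380.6, Σx² = 550
Sxx = Σx² − (Σx)²/n = 550 − 416.666667 = 133.333333
Sxy = Σxy − (Σx)(Σy)/n = -380.6 − (-154.166667) = -226.433333
b = Sxy/Sxx = -226.433333/133.333333 = -1.69825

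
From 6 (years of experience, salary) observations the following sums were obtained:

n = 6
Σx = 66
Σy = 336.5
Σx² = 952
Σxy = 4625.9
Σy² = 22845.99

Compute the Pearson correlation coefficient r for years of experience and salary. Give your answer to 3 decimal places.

Sxx = Σx² − (Σx)²/n = 952 − 726 = 226
Sxy = Σxy − (Σx)(Σy)/n = 4625.9 − 3701.5 = 924.4
Syy = Σy² − (Σy)²/n = 22845.99 − 18872.041667 = 3973.948333
r = Sxy/√(Sxx·Syy) = 924.4/√(898112.323333) = 924.4/947.687883 = 0.975427

0.975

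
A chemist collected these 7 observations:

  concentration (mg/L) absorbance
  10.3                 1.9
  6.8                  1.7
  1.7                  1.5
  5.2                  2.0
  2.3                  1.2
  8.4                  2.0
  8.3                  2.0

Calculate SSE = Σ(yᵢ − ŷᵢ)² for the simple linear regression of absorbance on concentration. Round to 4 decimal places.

0.2283

n = 7, Σx = 43, Σy = 12.3, Σxy = 80.24, Σx² = 327, Σy² = 22.19
Sxx = Σx² − (Σx)²/n = 327 − 264.142857 = 62.857143
Sxy = Σxy − (Σx)(Σy)/n = 80.24 − 75.557143 = 4.682857
Syy = Σy² − (Σy)²/n = 22.19 − 21.612857 = 0.577143
b = Sxy/Sxx = 4.682857/62.857143 = 0.0745
SSE = Syy − b·Sxy = 0.577143 − 0.0745·4.682857 = 0.22827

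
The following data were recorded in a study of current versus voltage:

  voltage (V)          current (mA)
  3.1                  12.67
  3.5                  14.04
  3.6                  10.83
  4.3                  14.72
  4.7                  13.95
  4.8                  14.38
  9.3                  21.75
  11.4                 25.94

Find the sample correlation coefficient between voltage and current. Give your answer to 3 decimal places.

n = 8, Σx = 44.7, Σy = 128.28, Σxy = 823.281, Σx² = 314.89, Σy² = 2238.9508
Sxx = Σx² − (Σx)²/n = 314.89 − 249.76125 = 65.12875
Sxy = Σxy − (Σx)(Σy)/n = 823.281 − 716.7645 = 106.5165
Syy = Σy² − (Σy)²/n = 2238.9508 − 2056.9698 = 181.981
r = Sxy/√(Sxx·Syy) = 106.5165/√(11852.195054) = 106.5165/108.867787 = 0.978402

0.978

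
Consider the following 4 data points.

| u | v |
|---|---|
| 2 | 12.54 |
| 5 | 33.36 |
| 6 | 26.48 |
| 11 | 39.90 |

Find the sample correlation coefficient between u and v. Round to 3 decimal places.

n = 4, Σx = 24, Σy = 112.28, Σxy = 789.66, Σx² = 186, Σy² = 3563.3416
Sxx = Σx² − (Σx)²/n = 186 − 144 = 42
Sxy = Σxy − (Σx)(Σy)/n = 789.66 − 673.68 = 115.98
Syy = Σy² − (Σy)²/n = 3563.3416 − 3151.6996 = 411.642
r = Sxy/√(Sxx·Syy) = 115.98/√(17288.964) = 115.98/131.487505 = 0.882061

0.882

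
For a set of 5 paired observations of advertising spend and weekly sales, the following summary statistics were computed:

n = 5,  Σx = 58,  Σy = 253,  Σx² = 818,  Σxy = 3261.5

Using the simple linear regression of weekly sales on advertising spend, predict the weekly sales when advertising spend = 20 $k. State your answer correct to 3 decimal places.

69.500

Sxx = Σx² − (Σx)²/n = 818 − 672.8 = 145.2
Sxy = Σxy − (Σx)(Σy)/n = 3261.5 − 2934.8 = 326.7
b = Sxy/Sxx = 326.7/145.2 = 2.25
a = ȳ − b·x̄ = 50.6 − 2.25·11.6 = 24.5
ŷ(20) = a + b·20 = 24.5 + 2.25·20 = 69.5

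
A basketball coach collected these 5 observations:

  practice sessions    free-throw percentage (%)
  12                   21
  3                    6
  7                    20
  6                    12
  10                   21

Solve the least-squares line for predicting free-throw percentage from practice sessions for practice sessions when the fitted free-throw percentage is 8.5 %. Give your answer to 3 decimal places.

n = 5, Σx = 38, Σy = 80, Σxy = 692, Σx² = 338
Sxx = Σx² − (Σx)²/n = 338 − 288.8 = 49.2
Sxy = Σxy − (Σx)(Σy)/n = 692 − 608 = 84
b = Sxy/Sxx = 84/49.2 = 1.707317
a = ȳ − b·x̄ = 16 − 1.707317·7.6 = 3.024390
Set a + b·x = 8.5: x = (8.5 − 3.024390) / 1.707317 = 3.207143

3.207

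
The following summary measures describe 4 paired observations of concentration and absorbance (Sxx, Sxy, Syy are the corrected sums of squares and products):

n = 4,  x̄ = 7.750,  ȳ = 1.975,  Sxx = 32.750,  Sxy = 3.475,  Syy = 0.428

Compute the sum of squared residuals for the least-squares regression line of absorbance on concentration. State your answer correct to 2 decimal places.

b = Sxy/Sxx = 3.475/32.75 = 0.106107
SSE = Syy − b·Sxy = 0.428 − 0.106107·3.475 = 0.059279

0.06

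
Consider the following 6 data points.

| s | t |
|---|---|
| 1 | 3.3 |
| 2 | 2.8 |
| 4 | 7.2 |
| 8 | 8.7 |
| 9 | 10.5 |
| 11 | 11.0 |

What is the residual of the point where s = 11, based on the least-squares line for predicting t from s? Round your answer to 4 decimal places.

-0.5569

n = 6, Σx = 35, Σy = 43.5, Σxy = 322.8, Σx² = 287
Sxx = Σx² − (Σx)²/n = 287 − 204.166667 = 82.833333
Sxy = Σxy − (Σx)(Σy)/n = 322.8 − 253.75 = 69.05
b = Sxy/Sxx = 69.05/82.833333 = 0.833602
a = ȳ − b·x̄ = 7.25 − 0.833602·5.833333 = 2.387324
ŷ(11) = 2.387324 + 0.833602·11 = 11.556942
residual = y − ŷ = 11.0 − 11.556942 = -0.556942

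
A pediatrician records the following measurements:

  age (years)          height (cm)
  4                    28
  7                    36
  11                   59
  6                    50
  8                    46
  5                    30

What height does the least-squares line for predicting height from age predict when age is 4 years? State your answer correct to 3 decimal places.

n = 6, Σx = 41, Σy = 249, Σxy = 1831, Σx² = 311
Sxx = Σx² − (Σx)²/n = 311 − 280.166667 = 30.833333
Sxy = Σxy − (Σx)(Σy)/n = 1831 − 1701.5 = 129.5
b = Sxy/Sxx = 129.5/30.833333 = 4.2
a = ȳ − b·x̄ = 41.5 − 4.2·6.833333 = 12.8
ŷ(4) = a + b·4 = 12.8 + 4.2·4 = 29.6

29.600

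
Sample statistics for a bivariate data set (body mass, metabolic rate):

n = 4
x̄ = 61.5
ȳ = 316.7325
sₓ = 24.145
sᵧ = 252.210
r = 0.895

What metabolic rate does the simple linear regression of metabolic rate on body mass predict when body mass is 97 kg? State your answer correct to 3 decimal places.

648.617

b = r · sᵧ/sₓ = 0.895 · 252.21/24.145 = 9.348849
a = ȳ − b·x̄ = 316.7325 − 9.348849·61.5 = -258.221690
ŷ(97) = a + b·97 = -258.221690 + 9.348849·97 = 648.616626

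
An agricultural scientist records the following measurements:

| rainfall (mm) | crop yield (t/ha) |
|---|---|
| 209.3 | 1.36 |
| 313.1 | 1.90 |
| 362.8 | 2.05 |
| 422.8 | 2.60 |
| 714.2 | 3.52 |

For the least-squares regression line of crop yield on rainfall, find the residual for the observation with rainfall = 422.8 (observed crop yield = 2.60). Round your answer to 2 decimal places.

n = 5, Σx = 2022.2, Σy = 11.43, Σxy = 5236.542, Σx² = 962303.42
Sxx = Σx² − (Σx)²/n = 962303.42 − 817858.568 = 144444.852
Sxy = Σxy − (Σx)(Σy)/n = 5236.542 − 4622.7492 = 613.7928
b = Sxy/Sxx = 613.7928/144444.852 = 0.004249
a = ȳ − b·x̄ = 2.286 − 0.004249·404.44 = 0.567404
ŷ(422.8) = 0.567404 + 0.004249·422.8 = 2.364018
residual = y − ŷ = 2.60 − 2.364018 = 0.235982

0.24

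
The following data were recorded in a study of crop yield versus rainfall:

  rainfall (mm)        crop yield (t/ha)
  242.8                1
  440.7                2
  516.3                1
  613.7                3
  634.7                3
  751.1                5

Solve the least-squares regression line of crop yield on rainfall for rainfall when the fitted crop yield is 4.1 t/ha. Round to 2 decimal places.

753.61

n = 6, Σx = 3199.3, Σy = 15, Σxy = 9141.2, Σx² = 1863357.01
Sxx = Σx² − (Σx)²/n = 1863357.01 − 1705920.081667 = 157436.928333
Sxy = Σxy − (Σx)(Σy)/n = 9141.2 − 7998.25 = 1142.95
b = Sxy/Sxx = 1142.95/157436.928333 = 0.007260
a = ȳ − b·x̄ = 2.5 − 0.007260·533.216667 = -1.371010
Set a + b·x = 4.1: x = (4.1 − (-1.371010)) / 0.007260 = 753.610459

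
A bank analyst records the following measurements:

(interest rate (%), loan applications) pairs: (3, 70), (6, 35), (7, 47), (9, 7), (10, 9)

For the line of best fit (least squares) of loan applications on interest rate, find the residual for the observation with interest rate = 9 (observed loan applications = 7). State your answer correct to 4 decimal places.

-8.3333

n = 5, Σx = 35, Σy = 168, Σxy = 902, Σx² = 275
Sxx = Σx² − (Σx)²/n = 275 − 245 = 30
Sxy = Σxy − (Σx)(Σy)/n = 902 − 1176 = -274
b = Sxy/Sxx = -274/30 = -9.133333
a = ȳ − b·x̄ = 33.6 − (-9.133333)·7 = 97.533333
ŷ(9) = 97.533333 + (-9.133333)·9 = 15.333333
residual = y − ŷ = 7 − 15.333333 = -8.333333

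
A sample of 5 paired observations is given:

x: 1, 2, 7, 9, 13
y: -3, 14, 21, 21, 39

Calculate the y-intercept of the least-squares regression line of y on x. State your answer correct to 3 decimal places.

n = 5, Σx = 32, Σy = 92, Σxy = 868, Σx² = 304
Sxx = Σx² − (Σx)²/n = 304 − 204.8 = 99.2
Sxy = Σxy − (Σx)(Σy)/n = 868 − 588.8 = 279.2
b = Sxy/Sxx = 279.2/99.2 = 2.814516
a = ȳ − b·x̄ = 18.4 − 2.814516·6.4 = 0.387097

0.387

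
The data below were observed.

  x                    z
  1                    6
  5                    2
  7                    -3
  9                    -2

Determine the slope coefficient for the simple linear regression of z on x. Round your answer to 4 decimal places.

-1.1286

n = 4, Σx = 22, Σy = 3, Σxy = -23, Σx² = 156
Sxx = Σx² − (Σx)²/n = 156 − 121 = 35
Sxy = Σxy − (Σx)(Σy)/n = -23 − 16.5 = -39.5
b = Sxy/Sxx = -39.5/35 = -1.128571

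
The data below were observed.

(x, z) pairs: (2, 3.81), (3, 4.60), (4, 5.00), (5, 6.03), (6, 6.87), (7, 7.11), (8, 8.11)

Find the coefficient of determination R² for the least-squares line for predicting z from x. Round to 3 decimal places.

0.987

n = 7, Σx = 35, Σy = 41.53, Σxy = 227.44, Σx² = 203, Σy² = 260.5581
Sxx = Σx² − (Σx)²/n = 203 − 175 = 28
Sxy = Σxy − (Σx)(Σy)/n = 227.44 − 207.65 = 19.79
Syy = Σy² − (Σy)²/n = 260.5581 − 246.391557 = 14.166543
R² = Sxy²/(Sxx·Syy) = (19.79)²/(28·14.166543) = 0.987347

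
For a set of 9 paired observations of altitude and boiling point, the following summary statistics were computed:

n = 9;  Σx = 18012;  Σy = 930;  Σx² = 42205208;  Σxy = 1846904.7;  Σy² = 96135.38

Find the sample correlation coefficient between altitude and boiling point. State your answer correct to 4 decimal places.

-0.9713

Sxx = Σx² − (Σx)²/n = 42205208 − 36048016 = 6157192
Sxy = Σxy − (Σx)(Σy)/n = 1846904.7 − 1861240 = -14335.3
Syy = Σy² − (Σy)²/n = 96135.38 − 96100 = 35.38
r = Sxy/√(Sxx·Syy) = -14335.3/√(217841452.96) = -14335.3/14759.453003 = -0.971262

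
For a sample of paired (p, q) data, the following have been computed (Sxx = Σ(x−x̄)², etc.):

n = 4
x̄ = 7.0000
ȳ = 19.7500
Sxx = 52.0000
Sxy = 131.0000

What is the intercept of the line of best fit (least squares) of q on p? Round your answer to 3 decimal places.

b = Sxy/Sxx = 131/52 = 2.519231
a = ȳ − b·x̄ = 19.75 − 2.519231·7 = 2.115385

2.115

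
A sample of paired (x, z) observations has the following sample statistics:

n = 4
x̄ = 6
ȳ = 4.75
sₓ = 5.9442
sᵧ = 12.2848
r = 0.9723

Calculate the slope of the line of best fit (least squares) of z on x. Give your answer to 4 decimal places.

2.0094

b = r · sᵧ/sₓ = 0.9723 · 12.2848/5.9442 = 2.009440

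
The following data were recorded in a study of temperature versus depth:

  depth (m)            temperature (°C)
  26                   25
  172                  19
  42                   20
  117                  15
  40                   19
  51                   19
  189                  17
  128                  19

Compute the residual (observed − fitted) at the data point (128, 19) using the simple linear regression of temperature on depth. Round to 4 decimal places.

0.7090

n = 8, Σx = 765, Σy = 153, Σxy = 13887, Σx² = 102019
Sxx = Σx² − (Σx)²/n = 102019 − 73153.125 = 28865.875
Sxy = Σxy − (Σx)(Σy)/n = 13887 − 14630.625 = -743.625
b = Sxy/Sxx = -743.625/28865.875 = -0.025761
a = ȳ − b·x̄ = 19.125 − (-0.025761)·95.625 = 21.588433
ŷ(128) = 21.588433 + (-0.025761)·128 = 18.290975
residual = y − ŷ = 19 − 18.290975 = 0.709025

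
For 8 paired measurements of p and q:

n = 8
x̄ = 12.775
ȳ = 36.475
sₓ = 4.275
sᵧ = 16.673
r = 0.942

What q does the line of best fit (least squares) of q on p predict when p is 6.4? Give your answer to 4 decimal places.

13.0538

b = r · sᵧ/sₓ = 0.942 · 16.673/4.275 = 3.673910
a = ȳ − b·x̄ = 36.475 − 3.673910·12.775 = -10.459202
ŷ(6.4) = a + b·6.4 = -10.459202 + 3.673910·6.4 = 13.053823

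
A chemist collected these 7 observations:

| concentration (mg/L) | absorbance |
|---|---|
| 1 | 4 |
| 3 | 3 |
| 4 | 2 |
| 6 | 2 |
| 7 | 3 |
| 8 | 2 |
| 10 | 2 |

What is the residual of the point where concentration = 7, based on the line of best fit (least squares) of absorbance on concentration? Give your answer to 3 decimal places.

n = 7, Σx = 39, Σy = 18, Σxy = 90, Σx² = 275
Sxx = Σx² − (Σx)²/n = 275 − 217.285714 = 57.714286
Sxy = Σxy − (Σx)(Σy)/n = 90 − 100.285714 = -10.285714
b = Sxy/Sxx = -10.285714/57.714286 = -0.178218
a = ȳ − b·x̄ = 2.571429 − (-0.178218)·5.571429 = 3.564356
ŷ(7) = 3.564356 + (-0.178218)·7 = 2.316832
residual = y − ŷ = 3 − 2.316832 = 0.683168

0.683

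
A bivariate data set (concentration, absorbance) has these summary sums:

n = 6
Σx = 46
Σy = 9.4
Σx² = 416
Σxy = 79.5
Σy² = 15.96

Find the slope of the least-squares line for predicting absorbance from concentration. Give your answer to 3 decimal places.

0.117

Sxx = Σx² − (Σx)²/n = 416 − 352.666667 = 63.333333
Sxy = Σxy − (Σx)(Σy)/n = 79.5 − 72.066667 = 7.433333
b = Sxy/Sxx = 7.433333/63.333333 = 0.117368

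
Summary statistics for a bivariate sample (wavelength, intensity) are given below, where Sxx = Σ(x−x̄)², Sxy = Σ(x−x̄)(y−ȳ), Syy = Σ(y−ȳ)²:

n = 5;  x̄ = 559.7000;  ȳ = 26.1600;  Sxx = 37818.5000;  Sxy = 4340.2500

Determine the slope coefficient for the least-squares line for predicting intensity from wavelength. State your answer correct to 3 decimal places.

b = Sxy/Sxx = 4340.25/37818.5 = 0.114765

0.115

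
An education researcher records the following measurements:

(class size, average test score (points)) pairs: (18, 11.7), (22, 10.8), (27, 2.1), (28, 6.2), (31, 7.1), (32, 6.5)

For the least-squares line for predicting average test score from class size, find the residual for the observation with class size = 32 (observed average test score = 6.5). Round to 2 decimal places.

1.54

n = 6, Σx = 158, Σy = 44.4, Σxy = 1106.6, Σx² = 4306
Sxx = Σx² − (Σx)²/n = 4306 − 4160.666667 = 145.333333
Sxy = Σxy − (Σx)(Σy)/n = 1106.6 − 1169.2 = -62.6
b = Sxy/Sxx = -62.6/145.333333 = -0.430734
a = ȳ − b·x̄ = 7.4 − (-0.430734)·26.333333 = 18.742661
ŷ(32) = 18.742661 + (-0.430734)·32 = 4.959174
residual = y − ŷ = 6.5 − 4.959174 = 1.540826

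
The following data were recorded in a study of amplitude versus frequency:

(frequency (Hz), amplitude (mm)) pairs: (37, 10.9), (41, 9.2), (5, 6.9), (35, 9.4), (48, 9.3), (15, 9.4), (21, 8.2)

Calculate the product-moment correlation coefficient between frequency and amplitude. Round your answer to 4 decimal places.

n = 7, Σx = 202, Σy = 63.3, Σxy = 1903.6, Σx² = 7270, Σy² = 581.51
Sxx = Σx² − (Σx)²/n = 7270 − 5829.142857 = 1440.857143
Sxy = Σxy − (Σx)(Σy)/n = 1903.6 − 1826.657143 = 76.942857
Syy = Σy² − (Σy)²/n = 581.51 − 572.412857 = 9.097143
r = Sxy/√(Sxx·Syy) = 76.942857/√(13107.683265) = 76.942857/114.488791 = 0.672056

0.6721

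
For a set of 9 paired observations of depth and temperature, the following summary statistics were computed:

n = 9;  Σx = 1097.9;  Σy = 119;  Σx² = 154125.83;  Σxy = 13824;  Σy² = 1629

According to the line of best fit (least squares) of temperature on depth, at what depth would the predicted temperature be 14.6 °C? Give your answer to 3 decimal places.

Sxx = Σx² − (Σx)²/n = 154125.83 − 133931.601111 = 20194.228889
Sxy = Σxy − (Σx)(Σy)/n = 13824 − 14516.677778 = -692.677778
b = Sxy/Sxx = -692.677778/20194.228889 = -0.034301
a = ȳ − b·x̄ = 13.222222 − (-0.034301)·121.988889 = 17.406536
Set a + b·x = 14.6: x = (14.6 − 17.406536) / (-0.034301) = 81.821353

81.821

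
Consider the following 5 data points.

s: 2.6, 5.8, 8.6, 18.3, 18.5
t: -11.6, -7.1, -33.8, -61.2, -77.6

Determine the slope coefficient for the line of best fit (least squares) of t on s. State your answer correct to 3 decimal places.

-4.041

n = 5, Σx = 53.8, Σy = -191.3, Σxy = -2917.58, Σx² = 791.5
Sxx = Σx² − (Σx)²/n = 791.5 − 578.888 = 212.612
Sxy = Σxy − (Σx)(Σy)/n = -2917.58 − (-2058.388) = -859.192
b = Sxy/Sxx = -859.192/212.612 = -4.041127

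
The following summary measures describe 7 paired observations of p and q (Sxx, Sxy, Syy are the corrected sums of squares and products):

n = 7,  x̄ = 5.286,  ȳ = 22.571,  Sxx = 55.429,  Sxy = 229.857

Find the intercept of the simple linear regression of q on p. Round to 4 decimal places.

0.6506

b = Sxy/Sxx = 229.857/55.429 = 4.146873
a = ȳ − b·x̄ = 22.571 − 4.146873·5.286 = 0.650632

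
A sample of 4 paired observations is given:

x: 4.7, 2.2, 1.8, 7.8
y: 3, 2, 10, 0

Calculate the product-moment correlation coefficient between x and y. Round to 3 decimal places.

n = 4, Σx = 16.5, Σy = 15, Σxy = 36.5, Σx² = 91.01, Σy² = 113
Sxx = Σx² − (Σx)²/n = 91.01 − 68.0625 = 22.9475
Sxy = Σxy − (Σx)(Σy)/n = 36.5 − 61.875 = -25.375
Syy = Σy² − (Σy)²/n = 113 − 56.25 = 56.75
r = Sxy/√(Sxx·Syy) = -25.375/√(1302.270625) = -25.375/36.086987 = -0.703162

-0.703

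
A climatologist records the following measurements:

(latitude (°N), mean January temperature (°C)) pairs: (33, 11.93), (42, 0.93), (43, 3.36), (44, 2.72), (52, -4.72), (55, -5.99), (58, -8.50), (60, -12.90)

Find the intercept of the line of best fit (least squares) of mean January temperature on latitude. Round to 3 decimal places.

38.639

n = 8, Σx = 387, Σy = -13.17, Σxy = -1144.98, Σx² = 19331
Sxx = Σx² − (Σx)²/n = 19331 − 18721.125 = 609.875
Sxy = Σxy − (Σx)(Σy)/n = -1144.98 − (-637.09875) = -507.88125
b = Sxy/Sxx = -507.88125/609.875 = -0.832763
a = ȳ − b·x̄ = -1.64625 − (-0.832763)·48.375 = 38.638653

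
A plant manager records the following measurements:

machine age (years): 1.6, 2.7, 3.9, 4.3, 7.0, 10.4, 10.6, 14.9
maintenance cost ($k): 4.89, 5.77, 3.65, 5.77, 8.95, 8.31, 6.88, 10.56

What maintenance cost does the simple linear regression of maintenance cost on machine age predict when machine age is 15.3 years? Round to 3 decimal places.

10.301

n = 8, Σx = 55.4, Σy = 54.78, Σxy = 441.795, Σx² = 535.08
Sxx = Σx² − (Σx)²/n = 535.08 − 383.645 = 151.435
Sxy = Σxy − (Σx)(Σy)/n = 441.795 − 379.3515 = 62.4435
b = Sxy/Sxx = 62.4435/151.435 = 0.412345
a = ȳ − b·x̄ = 6.8475 − 0.412345·6.925 = 3.992009
ŷ(15.3) = a + b·15.3 = 3.992009 + 0.412345·15.3 = 10.300891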